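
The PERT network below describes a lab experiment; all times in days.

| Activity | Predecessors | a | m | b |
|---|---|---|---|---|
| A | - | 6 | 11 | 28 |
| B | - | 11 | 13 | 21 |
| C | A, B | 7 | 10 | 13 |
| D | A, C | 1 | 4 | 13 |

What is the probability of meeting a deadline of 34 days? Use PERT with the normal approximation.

0.964

te_A = (6 + 4·11 + 28)/6 = 78/6 = 13; σ²_A = ((28−6)/6)² = 13.444
te_B = (11 + 4·13 + 21)/6 = 84/6 = 14; σ²_B = ((21−11)/6)² = 2.778
te_C = (7 + 4·10 + 13)/6 = 60/6 = 10; σ²_C = ((13−7)/6)² = 1.000
te_D = (1 + 4·4 + 13)/6 = 30/6 = 5; σ²_D = ((13−1)/6)² = 4.000

Forward pass:
ES_A = 0; EF_A = 13
ES_B = 0; EF_B = 14
ES_C = max(EF_A=13, EF_B=14) = 14; EF_C = 14+10 = 24
ES_D = max(EF_A=13, EF_C=24) = 24; EF_D = 24+5 = 29
Expected project duration μ = 29 days. Critical path: B → C → D.

Variance along critical path = 2.778 + 1.000 + 4.000 = 7.778; σ = √7.778 = 2.789 days.
Z = (34 − 29) / 2.789 = 1.793
P(T ≤ 34) = Φ(1.793) ≈ 0.964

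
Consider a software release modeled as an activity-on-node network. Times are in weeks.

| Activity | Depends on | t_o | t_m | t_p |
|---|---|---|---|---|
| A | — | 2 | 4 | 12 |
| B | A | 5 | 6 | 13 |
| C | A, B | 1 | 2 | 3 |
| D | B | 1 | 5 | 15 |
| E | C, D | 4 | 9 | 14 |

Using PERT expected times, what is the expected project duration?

27 weeks

te_A = (2 + 4·4 + 12)/6 = 30/6 = 5
te_B = (5 + 4·6 + 13)/6 = 42/6 = 7
te_C = (1 + 4·2 + 3)/6 = 12/6 = 2
te_D = (1 + 4·5 + 15)/6 = 36/6 = 6
te_E = (4 + 4·9 + 14)/6 = 54/6 = 9

Forward pass:
ES_A = 0; EF_A = 5
ES_B = 5; EF_B = 5+7 = 12
ES_C = max(EF_A=5, EF_B=12) = 12; EF_C = 12+2 = 14
ES_D = 12; EF_D = 12+6 = 18
ES_E = max(EF_C=14, EF_D=18) = 18; EF_E = 18+9 = 27
Expected project duration μ = 27 weeks. Critical path: A → B → D → E.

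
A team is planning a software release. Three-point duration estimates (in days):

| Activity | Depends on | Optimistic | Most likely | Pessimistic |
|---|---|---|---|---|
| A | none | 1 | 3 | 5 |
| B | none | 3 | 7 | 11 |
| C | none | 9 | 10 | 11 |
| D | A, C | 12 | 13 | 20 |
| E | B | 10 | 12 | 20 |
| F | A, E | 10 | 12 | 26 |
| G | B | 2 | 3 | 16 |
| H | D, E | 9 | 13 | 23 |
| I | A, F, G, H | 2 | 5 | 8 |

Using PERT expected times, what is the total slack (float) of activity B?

4 days

te_A = (1 + 4·3 + 5)/6 = 18/6 = 3
te_B = (3 + 4·7 + 11)/6 = 42/6 = 7
te_C = (9 + 4·10 + 11)/6 = 60/6 = 10
te_D = (12 + 4·13 + 20)/6 = 84/6 = 14
te_E = (10 + 4·12 + 20)/6 = 78/6 = 13
te_F = (10 + 4·12 + 26)/6 = 84/6 = 14
te_G = (2 + 4·3 + 16)/6 = 30/6 = 5
te_H = (9 + 4·13 + 23)/6 = 84/6 = 14
te_I = (2 + 4·5 + 8)/6 = 30/6 = 5

Forward pass:
ES_A = 0; EF_A = 3
ES_B = 0; EF_B = 7
ES_C = 0; EF_C = 10
ES_D = max(EF_A=3, EF_C=10) = 10; EF_D = 10+14 = 24
ES_E = 7; EF_E = 7+13 = 20
ES_F = max(EF_A=3, EF_E=20) = 20; EF_F = 20+14 = 34
ES_G = 7; EF_G = 7+5 = 12
ES_H = max(EF_D=24, EF_E=20) = 24; EF_H = 24+14 = 38
ES_I = max(EF_A=3, EF_F=34, EF_G=12, EF_H=38) = 38; EF_I = 38+5 = 43
Expected project duration μ = 43 days. Critical path: C → D → H → I.

Backward pass:
LF_I = 43; LS_I = 43−5 = 38
LF_H = LS_I = 38; LS_H = 38−14 = 24
LF_G = LS_I = 38; LS_G = 38−5 = 33
LF_F = LS_I = 38; LS_F = 38−14 = 24
LF_E = min(LS_F=24, LS_H=24) = 24; LS_E = 24−13 = 11
LF_D = LS_H = 24; LS_D = 24−14 = 10
LF_C = LS_D = 10; LS_C = 10−10 = 0
LF_B = min(LS_E=11, LS_G=33) = 11; LS_B = 11−7 = 4
LF_A = min(LS_D=10, LS_F=24, LS_I=38) = 10; LS_A = 10−3 = 7
Slack_B = LS_B − ES_B = 4 − 0 = 4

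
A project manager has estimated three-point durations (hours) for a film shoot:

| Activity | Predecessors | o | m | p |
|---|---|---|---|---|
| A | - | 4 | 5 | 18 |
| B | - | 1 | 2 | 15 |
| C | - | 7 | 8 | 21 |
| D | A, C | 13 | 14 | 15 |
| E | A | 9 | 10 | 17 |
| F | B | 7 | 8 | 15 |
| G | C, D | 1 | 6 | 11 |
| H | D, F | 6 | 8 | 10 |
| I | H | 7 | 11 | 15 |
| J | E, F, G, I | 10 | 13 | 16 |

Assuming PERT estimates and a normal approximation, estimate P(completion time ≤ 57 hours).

0.632

te_A = (4 + 4·5 + 18)/6 = 42/6 = 7; σ²_A = ((18−4)/6)² = 5.444
te_B = (1 + 4·2 + 15)/6 = 24/6 = 4; σ²_B = ((15−1)/6)² = 5.444
te_C = (7 + 4·8 + 21)/6 = 60/6 = 10; σ²_C = ((21−7)/6)² = 5.444
te_D = (13 + 4·14 + 15)/6 = 84/6 = 14; σ²_D = ((15−13)/6)² = 0.111
te_E = (9 + 4·10 + 17)/6 = 66/6 = 11; σ²_E = ((17−9)/6)² = 1.778
te_F = (7 + 4·8 + 15)/6 = 54/6 = 9; σ²_F = ((15−7)/6)² = 1.778
te_G = (1 + 4·6 + 11)/6 = 36/6 = 6; σ²_G = ((11−1)/6)² = 2.778
te_H = (6 + 4·8 + 10)/6 = 48/6 = 8; σ²_H = ((10−6)/6)² = 0.444
te_I = (7 + 4·11 + 15)/6 = 66/6 = 11; σ²_I = ((15−7)/6)² = 1.778
te_J = (10 + 4·13 + 16)/6 = 78/6 = 13; σ²_J = ((16−10)/6)² = 1.000

Forward pass:
ES_A = 0; EF_A = 7
ES_B = 0; EF_B = 4
ES_C = 0; EF_C = 10
ES_D = max(EF_A=7, EF_C=10) = 10; EF_D = 10+14 = 24
ES_E = 7; EF_E = 7+11 = 18
ES_F = 4; EF_F = 4+9 = 13
ES_G = max(EF_C=10, EF_D=24) = 24; EF_G = 24+6 = 30
ES_H = max(EF_D=24, EF_F=13) = 24; EF_H = 24+8 = 32
ES_I = 32; EF_I = 32+11 = 43
ES_J = max(EF_E=18, EF_F=13, EF_G=30, EF_I=43) = 43; EF_J = 43+13 = 56
Expected project duration μ = 56 hours. Critical path: C → D → H → I → J.

Variance along critical path = 5.444 + 0.111 + 0.444 + 1.778 + 1.000 = 8.778; σ = √8.778 = 2.963 hours.
Z = (57 − 56) / 2.963 = 0.338
P(T ≤ 57) = Φ(0.338) ≈ 0.632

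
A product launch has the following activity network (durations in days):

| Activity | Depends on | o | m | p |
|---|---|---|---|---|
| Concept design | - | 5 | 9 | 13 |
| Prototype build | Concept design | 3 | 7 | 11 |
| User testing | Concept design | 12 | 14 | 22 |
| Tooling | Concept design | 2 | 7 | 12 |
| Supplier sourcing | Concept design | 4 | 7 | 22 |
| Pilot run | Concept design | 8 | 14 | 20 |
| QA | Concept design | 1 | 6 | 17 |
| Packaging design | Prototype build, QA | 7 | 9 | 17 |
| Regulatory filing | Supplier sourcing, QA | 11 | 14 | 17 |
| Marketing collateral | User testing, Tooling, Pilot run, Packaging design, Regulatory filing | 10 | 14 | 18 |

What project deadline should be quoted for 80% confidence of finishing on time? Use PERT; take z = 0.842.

te_Concept design = (5 + 4·9 + 13)/6 = 54/6 = 9; σ²_Concept design = ((13−5)/6)² = 1.778
te_Prototype build = (3 + 4·7 + 11)/6 = 42/6 = 7; σ²_Prototype build = ((11−3)/6)² = 1.778
te_User testing = (12 + 4·14 + 22)/6 = 90/6 = 15; σ²_User testing = ((22−12)/6)² = 2.778
te_Tooling = (2 + 4·7 + 12)/6 = 42/6 = 7; σ²_Tooling = ((12−2)/6)² = 2.778
te_Supplier sourcing = (4 + 4·7 + 22)/6 = 54/6 = 9; σ²_Supplier sourcing = ((22−4)/6)² = 9.000
te_Pilot run = (8 + 4·14 + 20)/6 = 84/6 = 14; σ²_Pilot run = ((20−8)/6)² = 4.000
te_QA = (1 + 4·6 + 17)/6 = 42/6 = 7; σ²_QA = ((17−1)/6)² = 7.111
te_Packaging design = (7 + 4·9 + 17)/6 = 60/6 = 10; σ²_Packaging design = ((17−7)/6)² = 2.778
te_Regulatory filing = (11 + 4·14 + 17)/6 = 84/6 = 14; σ²_Regulatory filing = ((17−11)/6)² = 1.000
te_Marketing collateral = (10 + 4·14 + 18)/6 = 84/6 = 14; σ²_Marketing collateral = ((18−10)/6)² = 1.778

Forward pass:
ES_Concept design = 0; EF_Concept design = 9
ES_Prototype build = 9; EF_Prototype build = 9+7 = 16
ES_User testing = 9; EF_User testing = 9+15 = 24
ES_Tooling = 9; EF_Tooling = 9+7 = 16
ES_Supplier sourcing = 9; EF_Supplier sourcing = 9+9 = 18
ES_Pilot run = 9; EF_Pilot run = 9+14 = 23
ES_QA = 9; EF_QA = 9+7 = 16
ES_Packaging design = max(EF_Prototype build=16, EF_QA=16) = 16; EF_Packaging design = 16+10 = 26
ES_Regulatory filing = max(EF_Supplier sourcing=18, EF_QA=16) = 18; EF_Regulatory filing = 18+14 = 32
ES_Marketing collateral = max(EF_User testing=24, EF_Tooling=16, EF_Pilot run=23, EF_Packaging design=26, EF_Regulatory filing=32) = 32; EF_Marketing collateral = 32+14 = 46
Expected project duration μ = 46 days. Critical path: Concept design → Supplier sourcing → Regulatory filing → Marketing collateral.

Variance along critical path = 1.778 + 9.000 + 1.000 + 1.778 = 13.556; σ = 3.682 days.
D = μ + z·σ = 46 + 0.842·3.682 = 49.1 days

49.1 days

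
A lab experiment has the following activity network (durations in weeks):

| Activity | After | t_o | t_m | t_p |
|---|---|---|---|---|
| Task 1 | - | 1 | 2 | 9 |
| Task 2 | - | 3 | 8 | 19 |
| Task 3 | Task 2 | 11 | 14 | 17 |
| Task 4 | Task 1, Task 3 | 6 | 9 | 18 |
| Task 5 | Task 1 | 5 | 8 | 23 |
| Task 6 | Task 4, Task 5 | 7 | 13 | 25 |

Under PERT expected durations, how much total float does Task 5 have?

20 weeks

te_Task 1 = (1 + 4·2 + 9)/6 = 18/6 = 3
te_Task 2 = (3 + 4·8 + 19)/6 = 54/6 = 9
te_Task 3 = (11 + 4·14 + 17)/6 = 84/6 = 14
te_Task 4 = (6 + 4·9 + 18)/6 = 60/6 = 10
te_Task 5 = (5 + 4·8 + 23)/6 = 60/6 = 10
te_Task 6 = (7 + 4·13 + 25)/6 = 84/6 = 14

Forward pass:
ES_Task 1 = 0; EF_Task 1 = 3
ES_Task 2 = 0; EF_Task 2 = 9
ES_Task 3 = 9; EF_Task 3 = 9+14 = 23
ES_Task 4 = max(EF_Task 1=3, EF_Task 3=23) = 23; EF_Task 4 = 23+10 = 33
ES_Task 5 = 3; EF_Task 5 = 3+10 = 13
ES_Task 6 = max(EF_Task 4=33, EF_Task 5=13) = 33; EF_Task 6 = 33+14 = 47
Expected project duration μ = 47 weeks. Critical path: Task 2 → Task 3 → Task 4 → Task 6.

Backward pass:
LF_Task 6 = 47; LS_Task 6 = 47−14 = 33
LF_Task 5 = LS_Task 6 = 33; LS_Task 5 = 33−10 = 23
LF_Task 4 = LS_Task 6 = 33; LS_Task 4 = 33−10 = 23
LF_Task 3 = LS_Task 4 = 23; LS_Task 3 = 23−14 = 9
LF_Task 2 = LS_Task 3 = 9; LS_Task 2 = 9−9 = 0
LF_Task 1 = min(LS_Task 4=23, LS_Task 5=23) = 23; LS_Task 1 = 23−3 = 20
Slack_Task 5 = LS_Task 5 − ES_Task 5 = 23 − 3 = 20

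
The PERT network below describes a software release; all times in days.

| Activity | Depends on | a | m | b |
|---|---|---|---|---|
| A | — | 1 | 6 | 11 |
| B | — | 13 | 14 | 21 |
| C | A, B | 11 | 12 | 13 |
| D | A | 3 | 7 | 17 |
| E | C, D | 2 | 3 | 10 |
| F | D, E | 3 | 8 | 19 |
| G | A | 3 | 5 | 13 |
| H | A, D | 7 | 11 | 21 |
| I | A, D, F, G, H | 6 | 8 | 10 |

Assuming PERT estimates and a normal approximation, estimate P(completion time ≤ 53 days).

0.932

te_A = (1 + 4·6 + 11)/6 = 36/6 = 6; σ²_A = ((11−1)/6)² = 2.778
te_B = (13 + 4·14 + 21)/6 = 90/6 = 15; σ²_B = ((21−13)/6)² = 1.778
te_C = (11 + 4·12 + 13)/6 = 72/6 = 12; σ²_C = ((13−11)/6)² = 0.111
te_D = (3 + 4·7 + 17)/6 = 48/6 = 8; σ²_D = ((17−3)/6)² = 5.444
te_E = (2 + 4·3 + 10)/6 = 24/6 = 4; σ²_E = ((10−2)/6)² = 1.778
te_F = (3 + 4·8 + 19)/6 = 54/6 = 9; σ²_F = ((19−3)/6)² = 7.111
te_G = (3 + 4·5 + 13)/6 = 36/6 = 6; σ²_G = ((13−3)/6)² = 2.778
te_H = (7 + 4·11 + 21)/6 = 72/6 = 12; σ²_H = ((21−7)/6)² = 5.444
te_I = (6 + 4·8 + 10)/6 = 48/6 = 8; σ²_I = ((10−6)/6)² = 0.444

Forward pass:
ES_A = 0; EF_A = 6
ES_B = 0; EF_B = 15
ES_C = max(EF_A=6, EF_B=15) = 15; EF_C = 15+12 = 27
ES_D = 6; EF_D = 6+8 = 14
ES_E = max(EF_C=27, EF_D=14) = 27; EF_E = 27+4 = 31
ES_F = max(EF_D=14, EF_E=31) = 31; EF_F = 31+9 = 40
ES_G = 6; EF_G = 6+6 = 12
ES_H = max(EF_A=6, EF_D=14) = 14; EF_H = 14+12 = 26
ES_I = max(EF_A=6, EF_D=14, EF_F=40, EF_G=12, EF_H=26) = 40; EF_I = 40+8 = 48
Expected project duration μ = 48 days. Critical path: B → C → E → F → I.

Variance along critical path = 1.778 + 0.111 + 1.778 + 7.111 + 0.444 = 11.222; σ = √11.222 = 3.350 days.
Z = (53 − 48) / 3.350 = 1.493
P(T ≤ 53) = Φ(1.493) ≈ 0.932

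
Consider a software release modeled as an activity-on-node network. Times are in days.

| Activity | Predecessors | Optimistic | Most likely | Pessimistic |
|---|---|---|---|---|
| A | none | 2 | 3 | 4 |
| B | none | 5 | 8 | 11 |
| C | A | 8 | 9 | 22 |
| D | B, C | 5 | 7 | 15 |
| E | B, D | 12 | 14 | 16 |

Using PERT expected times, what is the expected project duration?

te_A = (2 + 4·3 + 4)/6 = 18/6 = 3
te_B = (5 + 4·8 + 11)/6 = 48/6 = 8
te_C = (8 + 4·9 + 22)/6 = 66/6 = 11
te_D = (5 + 4·7 + 15)/6 = 48/6 = 8
te_E = (12 + 4·14 + 16)/6 = 84/6 = 14

Forward pass:
ES_A = 0; EF_A = 3
ES_B = 0; EF_B = 8
ES_C = 3; EF_C = 3+11 = 14
ES_D = max(EF_B=8, EF_C=14) = 14; EF_D = 14+8 = 22
ES_E = max(EF_B=8, EF_D=22) = 22; EF_E = 22+14 = 36
Expected project duration μ = 36 days. Critical path: A → C → D → E.

36 days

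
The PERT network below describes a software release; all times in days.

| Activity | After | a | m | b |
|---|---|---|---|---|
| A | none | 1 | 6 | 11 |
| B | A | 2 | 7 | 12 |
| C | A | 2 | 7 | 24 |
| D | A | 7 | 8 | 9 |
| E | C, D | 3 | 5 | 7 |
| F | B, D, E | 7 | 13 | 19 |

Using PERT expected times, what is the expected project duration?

33 days

te_A = (1 + 4·6 + 11)/6 = 36/6 = 6
te_B = (2 + 4·7 + 12)/6 = 42/6 = 7
te_C = (2 + 4·7 + 24)/6 = 54/6 = 9
te_D = (7 + 4·8 + 9)/6 = 48/6 = 8
te_E = (3 + 4·5 + 7)/6 = 30/6 = 5
te_F = (7 + 4·13 + 19)/6 = 78/6 = 13

Forward pass:
ES_A = 0; EF_A = 6
ES_B = 6; EF_B = 6+7 = 13
ES_C = 6; EF_C = 6+9 = 15
ES_D = 6; EF_D = 6+8 = 14
ES_E = max(EF_C=15, EF_D=14) = 15; EF_E = 15+5 = 20
ES_F = max(EF_B=13, EF_D=14, EF_E=20) = 20; EF_F = 20+13 = 33
Expected project duration μ = 33 days. Critical path: A → C → E → F.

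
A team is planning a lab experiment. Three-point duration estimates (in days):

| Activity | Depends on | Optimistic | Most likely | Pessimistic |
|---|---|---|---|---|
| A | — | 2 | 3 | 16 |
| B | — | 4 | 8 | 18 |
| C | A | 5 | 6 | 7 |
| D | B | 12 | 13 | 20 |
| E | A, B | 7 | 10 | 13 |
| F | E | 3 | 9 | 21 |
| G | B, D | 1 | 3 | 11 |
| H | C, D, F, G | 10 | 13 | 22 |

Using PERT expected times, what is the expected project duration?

43 days

te_A = (2 + 4·3 + 16)/6 = 30/6 = 5
te_B = (4 + 4·8 + 18)/6 = 54/6 = 9
te_C = (5 + 4·6 + 7)/6 = 36/6 = 6
te_D = (12 + 4·13 + 20)/6 = 84/6 = 14
te_E = (7 + 4·10 + 13)/6 = 60/6 = 10
te_F = (3 + 4·9 + 21)/6 = 60/6 = 10
te_G = (1 + 4·3 + 11)/6 = 24/6 = 4
te_H = (10 + 4·13 + 22)/6 = 84/6 = 14

Forward pass:
ES_A = 0; EF_A = 5
ES_B = 0; EF_B = 9
ES_C = 5; EF_C = 5+6 = 11
ES_D = 9; EF_D = 9+14 = 23
ES_E = max(EF_A=5, EF_B=9) = 9; EF_E = 9+10 = 19
ES_F = 19; EF_F = 19+10 = 29
ES_G = max(EF_B=9, EF_D=23) = 23; EF_G = 23+4 = 27
ES_H = max(EF_C=11, EF_D=23, EF_F=29, EF_G=27) = 29; EF_H = 29+14 = 43
Expected project duration μ = 43 days. Critical path: B → E → F → H.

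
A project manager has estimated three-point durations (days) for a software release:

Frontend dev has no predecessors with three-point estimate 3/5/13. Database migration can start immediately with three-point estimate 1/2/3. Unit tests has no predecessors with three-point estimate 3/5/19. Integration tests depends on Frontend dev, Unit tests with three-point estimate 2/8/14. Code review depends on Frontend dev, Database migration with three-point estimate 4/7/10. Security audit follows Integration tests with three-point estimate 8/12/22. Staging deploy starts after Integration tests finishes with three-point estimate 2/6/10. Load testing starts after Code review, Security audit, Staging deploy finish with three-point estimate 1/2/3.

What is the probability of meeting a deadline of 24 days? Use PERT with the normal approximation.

0.071

te_Frontend dev = (3 + 4·5 + 13)/6 = 36/6 = 6; σ²_Frontend dev = ((13−3)/6)² = 2.778
te_Database migration = (1 + 4·2 + 3)/6 = 12/6 = 2; σ²_Database migration = ((3−1)/6)² = 0.111
te_Unit tests = (3 + 4·5 + 19)/6 = 42/6 = 7; σ²_Unit tests = ((19−3)/6)² = 7.111
te_Integration tests = (2 + 4·8 + 14)/6 = 48/6 = 8; σ²_Integration tests = ((14−2)/6)² = 4.000
te_Code review = (4 + 4·7 + 10)/6 = 42/6 = 7; σ²_Code review = ((10−4)/6)² = 1.000
te_Security audit = (8 + 4·12 + 22)/6 = 78/6 = 13; σ²_Security audit = ((22−8)/6)² = 5.444
te_Staging deploy = (2 + 4·6 + 10)/6 = 36/6 = 6; σ²_Staging deploy = ((10−2)/6)² = 1.778
te_Load testing = (1 + 4·2 + 3)/6 = 12/6 = 2; σ²_Load testing = ((3−1)/6)² = 0.111

Forward pass:
ES_Frontend dev = 0; EF_Frontend dev = 6
ES_Database migration = 0; EF_Database migration = 2
ES_Unit tests = 0; EF_Unit tests = 7
ES_Integration tests = max(EF_Frontend dev=6, EF_Unit tests=7) = 7; EF_Integration tests = 7+8 = 15
ES_Code review = max(EF_Frontend dev=6, EF_Database migration=2) = 6; EF_Code review = 6+7 = 13
ES_Security audit = 15; EF_Security audit = 15+13 = 28
ES_Staging deploy = 15; EF_Staging deploy = 15+6 = 21
ES_Load testing = max(EF_Code review=13, EF_Security audit=28, EF_Staging deploy=21) = 28; EF_Load testing = 28+2 = 30
Expected project duration μ = 30 days. Critical path: Unit tests → Integration tests → Security audit → Load testing.

Variance along critical path = 7.111 + 4.000 + 5.444 + 0.111 = 16.667; σ = √16.667 = 4.082 days.
Z = (24 − 30) / 4.082 = -1.470
P(T ≤ 24) = Φ(-1.470) ≈ 0.071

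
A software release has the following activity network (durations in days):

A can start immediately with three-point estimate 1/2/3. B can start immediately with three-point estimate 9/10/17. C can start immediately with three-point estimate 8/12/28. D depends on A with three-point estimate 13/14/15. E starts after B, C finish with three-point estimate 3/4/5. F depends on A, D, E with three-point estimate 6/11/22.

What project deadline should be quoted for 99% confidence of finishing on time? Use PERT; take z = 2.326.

te_A = (1 + 4·2 + 3)/6 = 12/6 = 2; σ²_A = ((3−1)/6)² = 0.111
te_B = (9 + 4·10 + 17)/6 = 66/6 = 11; σ²_B = ((17−9)/6)² = 1.778
te_C = (8 + 4·12 + 28)/6 = 84/6 = 14; σ²_C = ((28−8)/6)² = 11.111
te_D = (13 + 4·14 + 15)/6 = 84/6 = 14; σ²_D = ((15−13)/6)² = 0.111
te_E = (3 + 4·4 + 5)/6 = 24/6 = 4; σ²_E = ((5−3)/6)² = 0.111
te_F = (6 + 4·11 + 22)/6 = 72/6 = 12; σ²_F = ((22−6)/6)² = 7.111

Forward pass:
ES_A = 0; EF_A = 2
ES_B = 0; EF_B = 11
ES_C = 0; EF_C = 14
ES_D = 2; EF_D = 2+14 = 16
ES_E = max(EF_B=11, EF_C=14) = 14; EF_E = 14+4 = 18
ES_F = max(EF_A=2, EF_D=16, EF_E=18) = 18; EF_F = 18+12 = 30
Expected project duration μ = 30 days. Critical path: C → E → F.

Variance along critical path = 11.111 + 0.111 + 7.111 = 18.333; σ = 4.282 days.
D = μ + z·σ = 30 + 2.326·4.282 = 40.0 days

40.0 days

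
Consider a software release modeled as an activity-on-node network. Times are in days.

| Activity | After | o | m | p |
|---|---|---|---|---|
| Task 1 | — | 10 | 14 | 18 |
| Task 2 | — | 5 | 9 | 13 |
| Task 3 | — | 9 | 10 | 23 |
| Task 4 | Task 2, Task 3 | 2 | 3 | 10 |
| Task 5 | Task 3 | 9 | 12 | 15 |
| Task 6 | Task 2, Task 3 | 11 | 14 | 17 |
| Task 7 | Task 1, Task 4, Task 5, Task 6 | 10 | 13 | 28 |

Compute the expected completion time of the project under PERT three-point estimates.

41 days

te_Task 1 = (10 + 4·14 + 18)/6 = 84/6 = 14
te_Task 2 = (5 + 4·9 + 13)/6 = 54/6 = 9
te_Task 3 = (9 + 4·10 + 23)/6 = 72/6 = 12
te_Task 4 = (2 + 4·3 + 10)/6 = 24/6 = 4
te_Task 5 = (9 + 4·12 + 15)/6 = 72/6 = 12
te_Task 6 = (11 + 4·14 + 17)/6 = 84/6 = 14
te_Task 7 = (10 + 4·13 + 28)/6 = 90/6 = 15

Forward pass:
ES_Task 1 = 0; EF_Task 1 = 14
ES_Task 2 = 0; EF_Task 2 = 9
ES_Task 3 = 0; EF_Task 3 = 12
ES_Task 4 = max(EF_Task 2=9, EF_Task 3=12) = 12; EF_Task 4 = 12+4 = 16
ES_Task 5 = 12; EF_Task 5 = 12+12 = 24
ES_Task 6 = max(EF_Task 2=9, EF_Task 3=12) = 12; EF_Task 6 = 12+14 = 26
ES_Task 7 = max(EF_Task 1=14, EF_Task 4=16, EF_Task 5=24, EF_Task 6=26) = 26; EF_Task 7 = 26+15 = 41
Expected project duration μ = 41 days. Critical path: Task 3 → Task 6 → Task 7.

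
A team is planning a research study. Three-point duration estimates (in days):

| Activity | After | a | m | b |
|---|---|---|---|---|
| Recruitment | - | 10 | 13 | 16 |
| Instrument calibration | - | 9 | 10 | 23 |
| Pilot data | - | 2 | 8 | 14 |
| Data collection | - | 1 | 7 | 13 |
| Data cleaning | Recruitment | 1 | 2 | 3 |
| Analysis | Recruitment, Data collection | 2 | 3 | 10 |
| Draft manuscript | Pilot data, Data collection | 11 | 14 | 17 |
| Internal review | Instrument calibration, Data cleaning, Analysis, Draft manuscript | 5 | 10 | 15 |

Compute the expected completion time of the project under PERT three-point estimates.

te_Recruitment = (10 + 4·13 + 16)/6 = 78/6 = 13
te_Instrument calibration = (9 + 4·10 + 23)/6 = 72/6 = 12
te_Pilot data = (2 + 4·8 + 14)/6 = 48/6 = 8
te_Data collection = (1 + 4·7 + 13)/6 = 42/6 = 7
te_Data cleaning = (1 + 4·2 + 3)/6 = 12/6 = 2
te_Analysis = (2 + 4·3 + 10)/6 = 24/6 = 4
te_Draft manuscript = (11 + 4·14 + 17)/6 = 84/6 = 14
te_Internal review = (5 + 4·10 + 15)/6 = 60/6 = 10

Forward pass:
ES_Recruitment = 0; EF_Recruitment = 13
ES_Instrument calibration = 0; EF_Instrument calibration = 12
ES_Pilot data = 0; EF_Pilot data = 8
ES_Data collection = 0; EF_Data collection = 7
ES_Data cleaning = 13; EF_Data cleaning = 13+2 = 15
ES_Analysis = max(EF_Recruitment=13, EF_Data collection=7) = 13; EF_Analysis = 13+4 = 17
ES_Draft manuscript = max(EF_Pilot data=8, EF_Data collection=7) = 8; EF_Draft manuscript = 8+14 = 22
ES_Internal review = max(EF_Instrument calibration=12, EF_Data cleaning=15, EF_Analysis=17, EF_Draft manuscript=22) = 22; EF_Internal review = 22+10 = 32
Expected project duration μ = 32 days. Critical path: Pilot data → Draft manuscript → Internal review.

32 days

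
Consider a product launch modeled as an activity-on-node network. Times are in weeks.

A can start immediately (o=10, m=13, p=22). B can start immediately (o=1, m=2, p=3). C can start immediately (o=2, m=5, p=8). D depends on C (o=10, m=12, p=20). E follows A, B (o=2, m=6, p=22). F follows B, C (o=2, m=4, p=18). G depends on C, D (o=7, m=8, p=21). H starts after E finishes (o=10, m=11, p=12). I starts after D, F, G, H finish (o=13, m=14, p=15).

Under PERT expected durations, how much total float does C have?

te_A = (10 + 4·13 + 22)/6 = 84/6 = 14
te_B = (1 + 4·2 + 3)/6 = 12/6 = 2
te_C = (2 + 4·5 + 8)/6 = 30/6 = 5
te_D = (10 + 4·12 + 20)/6 = 78/6 = 13
te_E = (2 + 4·6 + 22)/6 = 48/6 = 8
te_F = (2 + 4·4 + 18)/6 = 36/6 = 6
te_G = (7 + 4·8 + 21)/6 = 60/6 = 10
te_H = (10 + 4·11 + 12)/6 = 66/6 = 11
te_I = (13 + 4·14 + 15)/6 = 84/6 = 14

Forward pass:
ES_A = 0; EF_A = 14
ES_B = 0; EF_B = 2
ES_C = 0; EF_C = 5
ES_D = 5; EF_D = 5+13 = 18
ES_E = max(EF_A=14, EF_B=2) = 14; EF_E = 14+8 = 22
ES_F = max(EF_B=2, EF_C=5) = 5; EF_F = 5+6 = 11
ES_G = max(EF_C=5, EF_D=18) = 18; EF_G = 18+10 = 28
ES_H = 22; EF_H = 22+11 = 33
ES_I = max(EF_D=18, EF_F=11, EF_G=28, EF_H=33) = 33; EF_I = 33+14 = 47
Expected project duration μ = 47 weeks. Critical path: A → E → H → I.

Backward pass:
LF_I = 47; LS_I = 47−14 = 33
LF_H = LS_I = 33; LS_H = 33−11 = 22
LF_G = LS_I = 33; LS_G = 33−10 = 23
LF_F = LS_I = 33; LS_F = 33−6 = 27
LF_E = LS_H = 22; LS_E = 22−8 = 14
LF_D = min(LS_G=23, LS_I=33) = 23; LS_D = 23−13 = 10
LF_C = min(LS_D=10, LS_F=27, LS_G=23) = 10; LS_C = 10−5 = 5
LF_B = min(LS_E=14, LS_F=27) = 14; LS_B = 14−2 = 12
LF_A = LS_E = 14; LS_A = 14−14 = 0
Slack_C = LS_C − ES_C = 5 − 0 = 5

5 weeks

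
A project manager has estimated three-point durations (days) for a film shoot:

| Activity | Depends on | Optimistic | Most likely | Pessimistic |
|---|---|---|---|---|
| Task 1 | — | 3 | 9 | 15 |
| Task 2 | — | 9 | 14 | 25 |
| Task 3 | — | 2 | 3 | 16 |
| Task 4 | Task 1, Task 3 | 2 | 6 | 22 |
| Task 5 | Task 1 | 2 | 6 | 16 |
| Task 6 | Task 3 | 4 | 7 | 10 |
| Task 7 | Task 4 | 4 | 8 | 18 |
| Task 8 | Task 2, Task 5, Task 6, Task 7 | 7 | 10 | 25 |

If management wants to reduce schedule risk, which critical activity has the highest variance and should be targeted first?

te_Task 1 = (3 + 4·9 + 15)/6 = 54/6 = 9; σ²_Task 1 = ((15−3)/6)² = 4.000
te_Task 2 = (9 + 4·14 + 25)/6 = 90/6 = 15; σ²_Task 2 = ((25−9)/6)² = 7.111
te_Task 3 = (2 + 4·3 + 16)/6 = 30/6 = 5; σ²_Task 3 = ((16−2)/6)² = 5.444
te_Task 4 = (2 + 4·6 + 22)/6 = 48/6 = 8; σ²_Task 4 = ((22−2)/6)² = 11.111
te_Task 5 = (2 + 4·6 + 16)/6 = 42/6 = 7; σ²_Task 5 = ((16−2)/6)² = 5.444
te_Task 6 = (4 + 4·7 + 10)/6 = 42/6 = 7; σ²_Task 6 = ((10−4)/6)² = 1.000
te_Task 7 = (4 + 4·8 + 18)/6 = 54/6 = 9; σ²_Task 7 = ((18−4)/6)² = 5.444
te_Task 8 = (7 + 4·10 + 25)/6 = 72/6 = 12; σ²_Task 8 = ((25−7)/6)² = 9.000

Forward pass:
ES_Task 1 = 0; EF_Task 1 = 9
ES_Task 2 = 0; EF_Task 2 = 15
ES_Task 3 = 0; EF_Task 3 = 5
ES_Task 4 = max(EF_Task 1=9, EF_Task 3=5) = 9; EF_Task 4 = 9+8 = 17
ES_Task 5 = 9; EF_Task 5 = 9+7 = 16
ES_Task 6 = 5; EF_Task 6 = 5+7 = 12
ES_Task 7 = 17; EF_Task 7 = 17+9 = 26
ES_Task 8 = max(EF_Task 2=15, EF_Task 5=16, EF_Task 6=12, EF_Task 7=26) = 26; EF_Task 8 = 26+12 = 38
Expected project duration μ = 38 days. Critical path: Task 1 → Task 4 → Task 7 → Task 8.

Variances on critical path: σ²_Task 1=4.000, σ²_Task 4=11.111, σ²_Task 7=5.444, σ²_Task 8=9.000.
Largest is σ²_Task 4 = 11.111.

Task 4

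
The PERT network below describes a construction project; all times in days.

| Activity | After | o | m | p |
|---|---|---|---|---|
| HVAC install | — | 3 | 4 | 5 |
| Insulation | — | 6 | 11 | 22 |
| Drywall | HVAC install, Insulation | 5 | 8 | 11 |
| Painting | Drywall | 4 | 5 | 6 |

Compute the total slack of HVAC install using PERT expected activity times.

8 days

te_HVAC install = (3 + 4·4 + 5)/6 = 24/6 = 4
te_Insulation = (6 + 4·11 + 22)/6 = 72/6 = 12
te_Drywall = (5 + 4·8 + 11)/6 = 48/6 = 8
te_Painting = (4 + 4·5 + 6)/6 = 30/6 = 5

Forward pass:
ES_HVAC install = 0; EF_HVAC install = 4
ES_Insulation = 0; EF_Insulation = 12
ES_Drywall = max(EF_HVAC install=4, EF_Insulation=12) = 12; EF_Drywall = 12+8 = 20
ES_Painting = 20; EF_Painting = 20+5 = 25
Expected project duration μ = 25 days. Critical path: Insulation → Drywall → Painting.

Backward pass:
LF_Painting = 25; LS_Painting = 25−5 = 20
LF_Drywall = LS_Painting = 20; LS_Drywall = 20−8 = 12
LF_Insulation = LS_Drywall = 12; LS_Insulation = 12−12 = 0
LF_HVAC install = LS_Drywall = 12; LS_HVAC install = 12−4 = 8
Slack_HVAC install = LS_HVAC install − ES_HVAC install = 8 − 0 = 8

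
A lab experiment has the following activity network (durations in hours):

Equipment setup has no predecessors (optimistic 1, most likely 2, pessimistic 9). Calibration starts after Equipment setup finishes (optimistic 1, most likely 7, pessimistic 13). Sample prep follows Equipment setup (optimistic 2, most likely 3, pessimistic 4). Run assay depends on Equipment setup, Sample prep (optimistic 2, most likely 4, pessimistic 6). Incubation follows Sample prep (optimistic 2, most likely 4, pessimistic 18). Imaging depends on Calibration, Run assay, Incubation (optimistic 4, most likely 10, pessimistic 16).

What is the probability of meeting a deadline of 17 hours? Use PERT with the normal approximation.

0.083

te_Equipment setup = (1 + 4·2 + 9)/6 = 18/6 = 3; σ²_Equipment setup = ((9−1)/6)² = 1.778
te_Calibration = (1 + 4·7 + 13)/6 = 42/6 = 7; σ²_Calibration = ((13−1)/6)² = 4.000
te_Sample prep = (2 + 4·3 + 4)/6 = 18/6 = 3; σ²_Sample prep = ((4−2)/6)² = 0.111
te_Run assay = (2 + 4·4 + 6)/6 = 24/6 = 4; σ²_Run assay = ((6−2)/6)² = 0.444
te_Incubation = (2 + 4·4 + 18)/6 = 36/6 = 6; σ²_Incubation = ((18−2)/6)² = 7.111
te_Imaging = (4 + 4·10 + 16)/6 = 60/6 = 10; σ²_Imaging = ((16−4)/6)² = 4.000

Forward pass:
ES_Equipment setup = 0; EF_Equipment setup = 3
ES_Calibration = 3; EF_Calibration = 3+7 = 10
ES_Sample prep = 3; EF_Sample prep = 3+3 = 6
ES_Run assay = max(EF_Equipment setup=3, EF_Sample prep=6) = 6; EF_Run assay = 6+4 = 10
ES_Incubation = 6; EF_Incubation = 6+6 = 12
ES_Imaging = max(EF_Calibration=10, EF_Run assay=10, EF_Incubation=12) = 12; EF_Imaging = 12+10 = 22
Expected project duration μ = 22 hours. Critical path: Equipment setup → Sample prep → Incubation → Imaging.

Variance along critical path = 1.778 + 0.111 + 7.111 + 4.000 = 13.000; σ = √13.000 = 3.606 hours.
Z = (17 − 22) / 3.606 = -1.387
P(T ≤ 17) = Φ(-1.387) ≈ 0.083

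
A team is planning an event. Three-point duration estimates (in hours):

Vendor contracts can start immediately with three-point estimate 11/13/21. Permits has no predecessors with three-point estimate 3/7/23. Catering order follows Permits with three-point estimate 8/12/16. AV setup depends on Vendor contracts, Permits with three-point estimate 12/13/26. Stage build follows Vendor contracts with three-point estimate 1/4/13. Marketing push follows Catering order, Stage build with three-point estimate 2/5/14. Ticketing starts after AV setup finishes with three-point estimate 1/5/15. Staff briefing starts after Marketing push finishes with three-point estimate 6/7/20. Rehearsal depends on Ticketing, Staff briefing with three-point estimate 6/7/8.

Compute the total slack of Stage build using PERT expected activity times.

2 hours

te_Vendor contracts = (11 + 4·13 + 21)/6 = 84/6 = 14
te_Permits = (3 + 4·7 + 23)/6 = 54/6 = 9
te_Catering order = (8 + 4·12 + 16)/6 = 72/6 = 12
te_AV setup = (12 + 4·13 + 26)/6 = 90/6 = 15
te_Stage build = (1 + 4·4 + 13)/6 = 30/6 = 5
te_Marketing push = (2 + 4·5 + 14)/6 = 36/6 = 6
te_Ticketing = (1 + 4·5 + 15)/6 = 36/6 = 6
te_Staff briefing = (6 + 4·7 + 20)/6 = 54/6 = 9
te_Rehearsal = (6 + 4·7 + 8)/6 = 42/6 = 7

Forward pass:
ES_Vendor contracts = 0; EF_Vendor contracts = 14
ES_Permits = 0; EF_Permits = 9
ES_Catering order = 9; EF_Catering order = 9+12 = 21
ES_AV setup = max(EF_Vendor contracts=14, EF_Permits=9) = 14; EF_AV setup = 14+15 = 29
ES_Stage build = 14; EF_Stage build = 14+5 = 19
ES_Marketing push = max(EF_Catering order=21, EF_Stage build=19) = 21; EF_Marketing push = 21+6 = 27
ES_Ticketing = 29; EF_Ticketing = 29+6 = 35
ES_Staff briefing = 27; EF_Staff briefing = 27+9 = 36
ES_Rehearsal = max(EF_Ticketing=35, EF_Staff briefing=36) = 36; EF_Rehearsal = 36+7 = 43
Expected project duration μ = 43 hours. Critical path: Permits → Catering order → Marketing push → Staff briefing → Rehearsal.

Backward pass:
LF_Rehearsal = 43; LS_Rehearsal = 43−7 = 36
LF_Staff briefing = LS_Rehearsal = 36; LS_Staff briefing = 36−9 = 27
LF_Ticketing = LS_Rehearsal = 36; LS_Ticketing = 36−6 = 30
LF_Marketing push = LS_Staff briefing = 27; LS_Marketing push = 27−6 = 21
LF_Stage build = LS_Marketing push = 21; LS_Stage build = 21−5 = 16
LF_AV setup = LS_Ticketing = 30; LS_AV setup = 30−15 = 15
LF_Catering order = LS_Marketing push = 21; LS_Catering order = 21−12 = 9
LF_Permits = min(LS_Catering order=9, LS_AV setup=15) = 9; LS_Permits = 9−9 = 0
LF_Vendor contracts = min(LS_AV setup=15, LS_Stage build=16) = 15; LS_Vendor contracts = 15−14 = 1
Slack_Stage build = LS_Stage build − ES_Stage build = 16 − 14 = 2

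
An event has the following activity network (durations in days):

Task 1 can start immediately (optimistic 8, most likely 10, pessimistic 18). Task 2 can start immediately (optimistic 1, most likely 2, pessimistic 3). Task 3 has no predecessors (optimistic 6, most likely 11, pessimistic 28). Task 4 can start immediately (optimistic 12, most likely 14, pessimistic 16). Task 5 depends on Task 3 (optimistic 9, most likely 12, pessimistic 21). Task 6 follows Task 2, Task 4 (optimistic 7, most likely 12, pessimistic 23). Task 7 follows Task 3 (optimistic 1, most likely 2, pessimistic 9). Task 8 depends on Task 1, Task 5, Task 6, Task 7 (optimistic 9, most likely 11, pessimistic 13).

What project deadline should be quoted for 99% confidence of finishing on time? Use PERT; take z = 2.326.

te_Task 1 = (8 + 4·10 + 18)/6 = 66/6 = 11; σ²_Task 1 = ((18−8)/6)² = 2.778
te_Task 2 = (1 + 4·2 + 3)/6 = 12/6 = 2; σ²_Task 2 = ((3−1)/6)² = 0.111
te_Task 3 = (6 + 4·11 + 28)/6 = 78/6 = 13; σ²_Task 3 = ((28−6)/6)² = 13.444
te_Task 4 = (12 + 4·14 + 16)/6 = 84/6 = 14; σ²_Task 4 = ((16−12)/6)² = 0.444
te_Task 5 = (9 + 4·12 + 21)/6 = 78/6 = 13; σ²_Task 5 = ((21−9)/6)² = 4.000
te_Task 6 = (7 + 4·12 + 23)/6 = 78/6 = 13; σ²_Task 6 = ((23−7)/6)² = 7.111
te_Task 7 = (1 + 4·2 + 9)/6 = 18/6 = 3; σ²_Task 7 = ((9−1)/6)² = 1.778
te_Task 8 = (9 + 4·11 + 13)/6 = 66/6 = 11; σ²_Task 8 = ((13−9)/6)² = 0.444

Forward pass:
ES_Task 1 = 0; EF_Task 1 = 11
ES_Task 2 = 0; EF_Task 2 = 2
ES_Task 3 = 0; EF_Task 3 = 13
ES_Task 4 = 0; EF_Task 4 = 14
ES_Task 5 = 13; EF_Task 5 = 13+13 = 26
ES_Task 6 = max(EF_Task 2=2, EF_Task 4=14) = 14; EF_Task 6 = 14+13 = 27
ES_Task 7 = 13; EF_Task 7 = 13+3 = 16
ES_Task 8 = max(EF_Task 1=11, EF_Task 5=26, EF_Task 6=27, EF_Task 7=16) = 27; EF_Task 8 = 27+11 = 38
Expected project duration μ = 38 days. Critical path: Task 4 → Task 6 → Task 8.

Variance along critical path = 0.444 + 7.111 + 0.444 = 8.000; σ = 2.828 days.
D = μ + z·σ = 38 + 2.326·2.828 = 44.6 days

44.6 days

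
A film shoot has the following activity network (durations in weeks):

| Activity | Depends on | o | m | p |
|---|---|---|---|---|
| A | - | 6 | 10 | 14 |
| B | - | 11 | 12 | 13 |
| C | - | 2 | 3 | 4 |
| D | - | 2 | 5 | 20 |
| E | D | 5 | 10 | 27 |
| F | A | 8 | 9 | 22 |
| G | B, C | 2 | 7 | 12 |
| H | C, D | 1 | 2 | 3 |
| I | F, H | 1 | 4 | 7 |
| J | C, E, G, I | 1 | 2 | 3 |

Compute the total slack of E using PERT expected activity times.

6 weeks

te_A = (6 + 4·10 + 14)/6 = 60/6 = 10
te_B = (11 + 4·12 + 13)/6 = 72/6 = 12
te_C = (2 + 4·3 + 4)/6 = 18/6 = 3
te_D = (2 + 4·5 + 20)/6 = 42/6 = 7
te_E = (5 + 4·10 + 27)/6 = 72/6 = 12
te_F = (8 + 4·9 + 22)/6 = 66/6 = 11
te_G = (2 + 4·7 + 12)/6 = 42/6 = 7
te_H = (1 + 4·2 + 3)/6 = 12/6 = 2
te_I = (1 + 4·4 + 7)/6 = 24/6 = 4
te_J = (1 + 4·2 + 3)/6 = 12/6 = 2

Forward pass:
ES_A = 0; EF_A = 10
ES_B = 0; EF_B = 12
ES_C = 0; EF_C = 3
ES_D = 0; EF_D = 7
ES_E = 7; EF_E = 7+12 = 19
ES_F = 10; EF_F = 10+11 = 21
ES_G = max(EF_B=12, EF_C=3) = 12; EF_G = 12+7 = 19
ES_H = max(EF_C=3, EF_D=7) = 7; EF_H = 7+2 = 9
ES_I = max(EF_F=21, EF_H=9) = 21; EF_I = 21+4 = 25
ES_J = max(EF_C=3, EF_E=19, EF_G=19, EF_I=25) = 25; EF_J = 25+2 = 27
Expected project duration μ = 27 weeks. Critical path: A → F → I → J.

Backward pass:
LF_J = 27; LS_J = 27−2 = 25
LF_I = LS_J = 25; LS_I = 25−4 = 21
LF_H = LS_I = 21; LS_H = 21−2 = 19
LF_G = LS_J = 25; LS_G = 25−7 = 18
LF_F = LS_I = 21; LS_F = 21−11 = 10
LF_E = LS_J = 25; LS_E = 25−12 = 13
LF_D = min(LS_E=13, LS_H=19) = 13; LS_D = 13−7 = 6
LF_C = min(LS_G=18, LS_H=19, LS_J=25) = 18; LS_C = 18−3 = 15
LF_B = LS_G = 18; LS_B = 18−12 = 6
LF_A = LS_F = 10; LS_A = 10−10 = 0
Slack_E = LS_E − ES_E = 13 − 7 = 6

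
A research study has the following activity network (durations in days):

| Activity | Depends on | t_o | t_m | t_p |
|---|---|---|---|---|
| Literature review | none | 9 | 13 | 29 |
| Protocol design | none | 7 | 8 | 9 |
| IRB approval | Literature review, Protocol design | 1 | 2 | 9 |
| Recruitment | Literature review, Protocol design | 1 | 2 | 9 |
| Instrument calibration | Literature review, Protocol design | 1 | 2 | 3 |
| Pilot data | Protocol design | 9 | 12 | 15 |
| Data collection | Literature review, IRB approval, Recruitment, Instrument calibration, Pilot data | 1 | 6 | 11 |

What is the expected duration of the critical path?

26 days

te_Literature review = (9 + 4·13 + 29)/6 = 90/6 = 15
te_Protocol design = (7 + 4·8 + 9)/6 = 48/6 = 8
te_IRB approval = (1 + 4·2 + 9)/6 = 18/6 = 3
te_Recruitment = (1 + 4·2 + 9)/6 = 18/6 = 3
te_Instrument calibration = (1 + 4·2 + 3)/6 = 12/6 = 2
te_Pilot data = (9 + 4·12 + 15)/6 = 72/6 = 12
te_Data collection = (1 + 4·6 + 11)/6 = 36/6 = 6

Forward pass:
ES_Literature review = 0; EF_Literature review = 15
ES_Protocol design = 0; EF_Protocol design = 8
ES_IRB approval = max(EF_Literature review=15, EF_Protocol design=8) = 15; EF_IRB approval = 15+3 = 18
ES_Recruitment = max(EF_Literature review=15, EF_Protocol design=8) = 15; EF_Recruitment = 15+3 = 18
ES_Instrument calibration = max(EF_Literature review=15, EF_Protocol design=8) = 15; EF_Instrument calibration = 15+2 = 17
ES_Pilot data = 8; EF_Pilot data = 8+12 = 20
ES_Data collection = max(EF_Literature review=15, EF_IRB approval=18, EF_Recruitment=18, EF_Instrument calibration=17, EF_Pilot data=20) = 20; EF_Data collection = 20+6 = 26
Expected project duration μ = 26 days. Critical path: Protocol design → Pilot data → Data collection.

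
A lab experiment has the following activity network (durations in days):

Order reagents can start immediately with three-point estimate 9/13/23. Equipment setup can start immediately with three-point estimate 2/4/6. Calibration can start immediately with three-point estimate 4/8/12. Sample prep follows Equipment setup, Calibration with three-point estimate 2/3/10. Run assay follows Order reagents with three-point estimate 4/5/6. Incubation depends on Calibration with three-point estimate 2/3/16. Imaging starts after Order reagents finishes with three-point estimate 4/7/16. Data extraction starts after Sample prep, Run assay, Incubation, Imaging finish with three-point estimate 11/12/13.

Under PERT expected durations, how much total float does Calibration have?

9 days

te_Order reagents = (9 + 4·13 + 23)/6 = 84/6 = 14
te_Equipment setup = (2 + 4·4 + 6)/6 = 24/6 = 4
te_Calibration = (4 + 4·8 + 12)/6 = 48/6 = 8
te_Sample prep = (2 + 4·3 + 10)/6 = 24/6 = 4
te_Run assay = (4 + 4·5 + 6)/6 = 30/6 = 5
te_Incubation = (2 + 4·3 + 16)/6 = 30/6 = 5
te_Imaging = (4 + 4·7 + 16)/6 = 48/6 = 8
te_Data extraction = (11 + 4·12 + 13)/6 = 72/6 = 12

Forward pass:
ES_Order reagents = 0; EF_Order reagents = 14
ES_Equipment setup = 0; EF_Equipment setup = 4
ES_Calibration = 0; EF_Calibration = 8
ES_Sample prep = max(EF_Equipment setup=4, EF_Calibration=8) = 8; EF_Sample prep = 8+4 = 12
ES_Run assay = 14; EF_Run assay = 14+5 = 19
ES_Incubation = 8; EF_Incubation = 8+5 = 13
ES_Imaging = 14; EF_Imaging = 14+8 = 22
ES_Data extraction = max(EF_Sample prep=12, EF_Run assay=19, EF_Incubation=13, EF_Imaging=22) = 22; EF_Data extraction = 22+12 = 34
Expected project duration μ = 34 days. Critical path: Order reagents → Imaging → Data extraction.

Backward pass:
LF_Data extraction = 34; LS_Data extraction = 34−12 = 22
LF_Imaging = LS_Data extraction = 22; LS_Imaging = 22−8 = 14
LF_Incubation = LS_Data extraction = 22; LS_Incubation = 22−5 = 17
LF_Run assay = LS_Data extraction = 22; LS_Run assay = 22−5 = 17
LF_Sample prep = LS_Data extraction = 22; LS_Sample prep = 22−4 = 18
LF_Calibration = min(LS_Sample prep=18, LS_Incubation=17) = 17; LS_Calibration = 17−8 = 9
LF_Equipment setup = LS_Sample prep = 18; LS_Equipment setup = 18−4 = 14
LF_Order reagents = min(LS_Run assay=17, LS_Imaging=14) = 14; LS_Order reagents = 14−14 = 0
Slack_Calibration = LS_Calibration − ES_Calibration = 9 − 0 = 9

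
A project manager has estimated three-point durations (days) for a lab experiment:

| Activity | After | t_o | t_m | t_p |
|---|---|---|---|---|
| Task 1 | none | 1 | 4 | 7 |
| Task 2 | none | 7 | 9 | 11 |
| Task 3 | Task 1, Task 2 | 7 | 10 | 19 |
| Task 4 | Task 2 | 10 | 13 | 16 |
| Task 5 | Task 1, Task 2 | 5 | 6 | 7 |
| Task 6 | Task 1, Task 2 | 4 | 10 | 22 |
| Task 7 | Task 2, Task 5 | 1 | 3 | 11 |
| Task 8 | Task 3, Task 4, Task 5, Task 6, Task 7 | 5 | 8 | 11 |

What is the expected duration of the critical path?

30 days

te_Task 1 = (1 + 4·4 + 7)/6 = 24/6 = 4
te_Task 2 = (7 + 4·9 + 11)/6 = 54/6 = 9
te_Task 3 = (7 + 4·10 + 19)/6 = 66/6 = 11
te_Task 4 = (10 + 4·13 + 16)/6 = 78/6 = 13
te_Task 5 = (5 + 4·6 + 7)/6 = 36/6 = 6
te_Task 6 = (4 + 4·10 + 22)/6 = 66/6 = 11
te_Task 7 = (1 + 4·3 + 11)/6 = 24/6 = 4
te_Task 8 = (5 + 4·8 + 11)/6 = 48/6 = 8

Forward pass:
ES_Task 1 = 0; EF_Task 1 = 4
ES_Task 2 = 0; EF_Task 2 = 9
ES_Task 3 = max(EF_Task 1=4, EF_Task 2=9) = 9; EF_Task 3 = 9+11 = 20
ES_Task 4 = 9; EF_Task 4 = 9+13 = 22
ES_Task 5 = max(EF_Task 1=4, EF_Task 2=9) = 9; EF_Task 5 = 9+6 = 15
ES_Task 6 = max(EF_Task 1=4, EF_Task 2=9) = 9; EF_Task 6 = 9+11 = 20
ES_Task 7 = max(EF_Task 2=9, EF_Task 5=15) = 15; EF_Task 7 = 15+4 = 19
ES_Task 8 = max(EF_Task 3=20, EF_Task 4=22, EF_Task 5=15, EF_Task 6=20, EF_Task 7=19) = 22; EF_Task 8 = 22+8 = 30
Expected project duration μ = 30 days. Critical path: Task 2 → Task 4 → Task 8.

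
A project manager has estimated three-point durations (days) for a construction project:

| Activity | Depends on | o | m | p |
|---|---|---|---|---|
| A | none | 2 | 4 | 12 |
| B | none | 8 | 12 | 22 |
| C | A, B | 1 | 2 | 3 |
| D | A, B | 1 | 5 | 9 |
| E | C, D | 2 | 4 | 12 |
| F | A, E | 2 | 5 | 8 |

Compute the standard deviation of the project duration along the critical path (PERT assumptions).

te_A = (2 + 4·4 + 12)/6 = 30/6 = 5; σ²_A = ((12−2)/6)² = 2.778
te_B = (8 + 4·12 + 22)/6 = 78/6 = 13; σ²_B = ((22−8)/6)² = 5.444
te_C = (1 + 4·2 + 3)/6 = 12/6 = 2; σ²_C = ((3−1)/6)² = 0.111
te_D = (1 + 4·5 + 9)/6 = 30/6 = 5; σ²_D = ((9−1)/6)² = 1.778
te_E = (2 + 4·4 + 12)/6 = 30/6 = 5; σ²_E = ((12−2)/6)² = 2.778
te_F = (2 + 4·5 + 8)/6 = 30/6 = 5; σ²_F = ((8−2)/6)² = 1.000

Forward pass:
ES_A = 0; EF_A = 5
ES_B = 0; EF_B = 13
ES_C = max(EF_A=5, EF_B=13) = 13; EF_C = 13+2 = 15
ES_D = max(EF_A=5, EF_B=13) = 13; EF_D = 13+5 = 18
ES_E = max(EF_C=15, EF_D=18) = 18; EF_E = 18+5 = 23
ES_F = max(EF_A=5, EF_E=23) = 23; EF_F = 23+5 = 28
Expected project duration μ = 28 days. Critical path: B → D → E → F.

Variance along critical path = 5.444 + 1.778 + 2.778 + 1.000 = 11.000
σ = √11.000 = 3.317 days

3.32 days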